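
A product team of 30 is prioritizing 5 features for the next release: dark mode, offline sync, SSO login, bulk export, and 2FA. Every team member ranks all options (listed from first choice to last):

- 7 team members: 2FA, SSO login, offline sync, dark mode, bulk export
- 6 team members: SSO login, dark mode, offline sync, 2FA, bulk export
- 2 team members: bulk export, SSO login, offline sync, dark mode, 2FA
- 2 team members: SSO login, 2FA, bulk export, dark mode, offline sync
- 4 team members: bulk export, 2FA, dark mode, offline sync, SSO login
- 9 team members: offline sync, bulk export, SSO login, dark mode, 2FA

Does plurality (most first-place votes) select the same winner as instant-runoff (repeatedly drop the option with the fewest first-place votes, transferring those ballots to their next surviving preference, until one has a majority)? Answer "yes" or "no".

no

Plurality — first-place votes: dark mode 0, offline sync 9, SSO login 8, bulk export 6, 2FA 7. Winner: offline sync.
Instant-runoff — R1 dark mode 0, offline sync 9, SSO login 8, bulk export 6, 2FA 7 (dark mode out); R2 offline sync 9, SSO login 8, bulk export 6, 2FA 7 (bulk export out); R3 offline sync 9, SSO login 10, 2FA 11 (offline sync out); R4 SSO login 19, 2FA 11 (SSO login winner). Winner: SSO login.
The two methods disagree.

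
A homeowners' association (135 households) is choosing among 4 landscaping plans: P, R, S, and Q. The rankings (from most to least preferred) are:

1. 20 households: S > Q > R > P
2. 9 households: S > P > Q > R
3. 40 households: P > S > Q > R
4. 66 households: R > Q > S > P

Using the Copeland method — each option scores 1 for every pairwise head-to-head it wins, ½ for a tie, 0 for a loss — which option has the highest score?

P: loses to R, S, and Q → score 0.
R: beats P; loses to S and Q → score 1.
S: beats P, R, and Q → score 3.
Q: beats P and R; loses to S → score 2.
S has the best pairwise record.

S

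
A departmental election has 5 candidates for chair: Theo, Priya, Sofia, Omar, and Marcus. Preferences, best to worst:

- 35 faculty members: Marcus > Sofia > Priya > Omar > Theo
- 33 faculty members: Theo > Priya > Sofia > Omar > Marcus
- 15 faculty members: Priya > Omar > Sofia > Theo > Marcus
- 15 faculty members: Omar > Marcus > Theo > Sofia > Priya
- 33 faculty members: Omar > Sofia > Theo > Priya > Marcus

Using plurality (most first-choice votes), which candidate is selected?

First-place votes: Theo 33, Priya 15, Sofia 0, Omar 48, Marcus 35.
Omar has the most first-place votes.

Omar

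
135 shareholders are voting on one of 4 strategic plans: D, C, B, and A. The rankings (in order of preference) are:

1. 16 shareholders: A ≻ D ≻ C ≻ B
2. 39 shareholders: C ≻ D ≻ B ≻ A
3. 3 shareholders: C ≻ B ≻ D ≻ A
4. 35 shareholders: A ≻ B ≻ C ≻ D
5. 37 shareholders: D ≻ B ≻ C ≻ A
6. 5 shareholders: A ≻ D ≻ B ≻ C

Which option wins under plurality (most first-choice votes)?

A

First-place votes: D 37, C 42, B 0, A 56.
A has the most first-place votes.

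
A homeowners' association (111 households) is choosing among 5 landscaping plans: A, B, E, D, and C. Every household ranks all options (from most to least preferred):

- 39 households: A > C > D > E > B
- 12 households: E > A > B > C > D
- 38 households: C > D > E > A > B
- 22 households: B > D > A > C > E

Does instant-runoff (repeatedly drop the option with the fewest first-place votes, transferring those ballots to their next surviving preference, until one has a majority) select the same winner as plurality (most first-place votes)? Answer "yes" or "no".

Instant-runoff — R1 A 39, B 22, E 12, D 0, C 38 (D out); R2 A 39, B 22, E 12, C 38 (E out); R3 A 51, B 22, C 38 (B out); R4 A 73, C 38 (A winner). Winner: A.
Plurality — first-place votes: A 39, B 22, E 12, D 0, C 38. Winner: A.
The two methods agree.

yes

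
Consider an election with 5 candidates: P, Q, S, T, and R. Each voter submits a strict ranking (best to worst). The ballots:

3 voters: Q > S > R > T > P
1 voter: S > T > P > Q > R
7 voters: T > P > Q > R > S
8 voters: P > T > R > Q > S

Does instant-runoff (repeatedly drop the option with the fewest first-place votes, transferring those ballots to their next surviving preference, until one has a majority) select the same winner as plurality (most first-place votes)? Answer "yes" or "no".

no

Instant-runoff — R1 P 8, Q 3, S 1, T 7, R 0 (R out); R2 P 8, Q 3, S 1, T 7 (S out); R3 P 8, Q 3, T 8 (Q out); R4 P 8, T 11 (T winner). Winner: T.
Plurality — first-place votes: P 8, Q 3, S 1, T 7, R 0. Winner: P.
The two methods disagree.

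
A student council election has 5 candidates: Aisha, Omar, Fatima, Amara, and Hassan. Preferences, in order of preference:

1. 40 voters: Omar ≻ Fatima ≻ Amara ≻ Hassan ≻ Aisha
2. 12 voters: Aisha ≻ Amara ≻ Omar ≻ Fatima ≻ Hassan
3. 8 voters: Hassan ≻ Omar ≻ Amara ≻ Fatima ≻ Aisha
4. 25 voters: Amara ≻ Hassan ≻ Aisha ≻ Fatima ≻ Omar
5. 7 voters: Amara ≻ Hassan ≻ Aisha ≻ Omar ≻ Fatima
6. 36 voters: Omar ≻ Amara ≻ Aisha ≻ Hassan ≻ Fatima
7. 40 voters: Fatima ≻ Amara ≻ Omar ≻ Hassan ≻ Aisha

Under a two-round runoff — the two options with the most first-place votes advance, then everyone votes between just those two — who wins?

Omar

Round 1 first-place votes: Aisha 12, Omar 76, Fatima 40, Amara 32, Hassan 8.
Omar and Fatima advance.
Runoff: Omar is preferred to Fatima by 103 voters; Fatima by 65.
Omar wins the runoff.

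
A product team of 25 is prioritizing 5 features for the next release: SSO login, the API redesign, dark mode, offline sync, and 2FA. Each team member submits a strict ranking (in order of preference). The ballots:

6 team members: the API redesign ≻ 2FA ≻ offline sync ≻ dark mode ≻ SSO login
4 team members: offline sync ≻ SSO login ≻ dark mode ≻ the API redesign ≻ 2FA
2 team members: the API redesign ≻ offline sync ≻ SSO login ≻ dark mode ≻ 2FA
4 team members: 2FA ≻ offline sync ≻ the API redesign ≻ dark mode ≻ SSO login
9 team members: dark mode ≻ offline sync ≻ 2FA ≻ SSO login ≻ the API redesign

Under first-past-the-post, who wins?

dark mode

First-place votes: SSO login 0, the API redesign 8, dark mode 9, offline sync 4, 2FA 4.
dark mode has the most first-place votes.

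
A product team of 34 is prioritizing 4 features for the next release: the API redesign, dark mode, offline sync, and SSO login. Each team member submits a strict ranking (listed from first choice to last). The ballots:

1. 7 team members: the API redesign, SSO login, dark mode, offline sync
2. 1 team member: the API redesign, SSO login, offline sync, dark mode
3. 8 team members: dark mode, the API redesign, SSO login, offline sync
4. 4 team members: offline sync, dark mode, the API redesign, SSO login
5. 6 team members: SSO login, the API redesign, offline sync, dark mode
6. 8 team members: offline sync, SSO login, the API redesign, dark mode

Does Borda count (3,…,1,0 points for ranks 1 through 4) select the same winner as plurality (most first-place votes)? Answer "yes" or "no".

Borda — scores: the API redesign 64, dark mode 39, offline sync 43, SSO login 58. Winner: the API redesign.
Plurality — first-place votes: the API redesign 8, dark mode 8, offline sync 12, SSO login 6. Winner: offline sync.
The two methods disagree.

no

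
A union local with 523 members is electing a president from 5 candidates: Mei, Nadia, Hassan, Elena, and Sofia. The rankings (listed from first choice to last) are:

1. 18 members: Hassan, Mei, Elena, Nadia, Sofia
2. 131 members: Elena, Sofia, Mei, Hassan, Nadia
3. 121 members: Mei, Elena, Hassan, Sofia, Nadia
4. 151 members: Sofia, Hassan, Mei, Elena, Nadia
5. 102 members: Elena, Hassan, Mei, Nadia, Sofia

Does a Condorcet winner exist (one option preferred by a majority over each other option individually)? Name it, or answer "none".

Checking pairwise contests:
Hassan beats Mei 271–252.
Mei beats Nadia 523–0.
Elena beats Hassan 354–169.
Mei beats Elena 290–233.
Elena beats Sofia 372–151.
Every option loses at least one head-to-head, so there is no Condorcet winner.

none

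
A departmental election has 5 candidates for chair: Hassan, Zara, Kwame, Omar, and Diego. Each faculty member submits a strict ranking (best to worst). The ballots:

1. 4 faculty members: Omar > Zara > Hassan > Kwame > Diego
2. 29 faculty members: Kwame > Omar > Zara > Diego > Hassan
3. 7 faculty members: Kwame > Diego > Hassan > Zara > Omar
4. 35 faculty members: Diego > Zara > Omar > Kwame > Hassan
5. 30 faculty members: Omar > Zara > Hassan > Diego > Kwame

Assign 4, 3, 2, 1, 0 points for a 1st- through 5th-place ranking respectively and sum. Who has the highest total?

Omar

Hassan: 4·2 + 29·0 + 7·2 + 35·0 + 30·2 = 82
Zara: 4·3 + 29·2 + 7·1 + 35·3 + 30·3 = 272
Kwame: 4·1 + 29·4 + 7·4 + 35·1 + 30·0 = 183
Omar: 4·4 + 29·3 + 7·0 + 35·2 + 30·4 = 293
Diego: 4·0 + 29·1 + 7·3 + 35·4 + 30·1 = 220
Omar has the highest Borda score (293).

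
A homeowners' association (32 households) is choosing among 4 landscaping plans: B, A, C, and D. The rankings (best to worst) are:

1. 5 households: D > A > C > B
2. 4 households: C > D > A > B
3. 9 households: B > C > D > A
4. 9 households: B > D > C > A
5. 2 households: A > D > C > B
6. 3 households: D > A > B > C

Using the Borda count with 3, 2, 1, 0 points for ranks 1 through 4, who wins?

D

B: 5·0 + 4·0 + 9·3 + 9·3 + 2·0 + 3·1 = 57
A: 5·2 + 4·1 + 9·0 + 9·0 + 2·3 + 3·2 = 26
C: 5·1 + 4·3 + 9·2 + 9·1 + 2·1 + 3·0 = 46
D: 5·3 + 4·2 + 9·1 + 9·2 + 2·2 + 3·3 = 63
D has the highest Borda score (63).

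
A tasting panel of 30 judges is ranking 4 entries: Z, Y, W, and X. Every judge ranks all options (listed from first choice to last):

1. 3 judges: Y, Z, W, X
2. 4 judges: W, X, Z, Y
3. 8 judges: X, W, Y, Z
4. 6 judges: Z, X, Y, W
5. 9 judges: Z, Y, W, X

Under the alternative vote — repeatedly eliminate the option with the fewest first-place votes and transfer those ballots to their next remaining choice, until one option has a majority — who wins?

Round 1: Z 15, Y 3, W 4, X 8. Eliminate Y.
Round 2: Z 18, W 4, X 8. Z has a majority.

Z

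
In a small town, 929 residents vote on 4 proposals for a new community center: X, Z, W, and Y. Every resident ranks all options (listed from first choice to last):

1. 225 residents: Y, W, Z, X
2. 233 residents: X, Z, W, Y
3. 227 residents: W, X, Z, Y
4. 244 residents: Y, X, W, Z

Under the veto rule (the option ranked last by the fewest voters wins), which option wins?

W

Last-place votes: X 225, Z 244, W 0, Y 460.
W is ranked last by the fewest voters, so W wins.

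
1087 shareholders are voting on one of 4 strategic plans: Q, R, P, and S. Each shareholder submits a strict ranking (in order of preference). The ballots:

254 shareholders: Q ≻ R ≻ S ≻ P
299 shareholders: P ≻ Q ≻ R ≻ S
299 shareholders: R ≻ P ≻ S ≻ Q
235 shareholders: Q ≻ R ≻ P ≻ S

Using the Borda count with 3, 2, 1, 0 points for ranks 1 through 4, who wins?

R

Q: 254·3 + 299·2 + 299·0 + 235·3 = 2065
R: 254·2 + 299·1 + 299·3 + 235·2 = 2174
P: 254·0 + 299·3 + 299·2 + 235·1 = 1730
S: 254·1 + 299·0 + 299·1 + 235·0 = 553
R has the highest Borda score (2174).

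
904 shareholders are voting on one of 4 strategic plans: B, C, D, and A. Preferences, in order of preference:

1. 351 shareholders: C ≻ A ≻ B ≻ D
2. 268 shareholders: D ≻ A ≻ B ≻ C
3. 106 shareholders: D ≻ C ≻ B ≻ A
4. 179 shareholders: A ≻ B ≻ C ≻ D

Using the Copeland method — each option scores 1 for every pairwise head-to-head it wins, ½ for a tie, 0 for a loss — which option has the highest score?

B: beats D; loses to C and A → score 1.
C: beats B, D, and A → score 3.
D: loses to B, C, and A → score 0.
A: beats B and D; loses to C → score 2.
C has the best pairwise record.

C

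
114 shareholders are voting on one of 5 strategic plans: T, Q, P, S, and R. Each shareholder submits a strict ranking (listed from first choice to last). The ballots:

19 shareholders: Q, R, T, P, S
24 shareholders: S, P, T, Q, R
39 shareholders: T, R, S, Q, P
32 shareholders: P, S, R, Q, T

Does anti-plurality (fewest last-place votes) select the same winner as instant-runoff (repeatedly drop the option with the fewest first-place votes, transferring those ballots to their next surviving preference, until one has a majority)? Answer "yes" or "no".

Anti-plurality — last-place votes: T 32, Q 0, P 39, S 19, R 24. Winner: Q.
Instant-runoff — R1 T 39, Q 19, P 32, S 24, R 0 (R out); R2 T 39, Q 19, P 32, S 24 (Q out); R3 T 58, P 32, S 24 (T winner). Winner: T.
The two methods disagree.

no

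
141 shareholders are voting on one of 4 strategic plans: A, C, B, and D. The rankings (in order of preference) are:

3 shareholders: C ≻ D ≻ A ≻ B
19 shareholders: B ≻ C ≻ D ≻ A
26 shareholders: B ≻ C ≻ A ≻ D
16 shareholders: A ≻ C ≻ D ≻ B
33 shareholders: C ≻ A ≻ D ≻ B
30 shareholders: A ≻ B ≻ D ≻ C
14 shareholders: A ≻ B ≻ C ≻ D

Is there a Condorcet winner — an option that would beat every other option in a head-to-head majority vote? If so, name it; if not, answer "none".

none

Checking pairwise contests:
C beats A 81–60.
B beats C 89–52.
A beats B 96–45.
A beats D 119–22.
Every option loses at least one head-to-head, so there is no Condorcet winner.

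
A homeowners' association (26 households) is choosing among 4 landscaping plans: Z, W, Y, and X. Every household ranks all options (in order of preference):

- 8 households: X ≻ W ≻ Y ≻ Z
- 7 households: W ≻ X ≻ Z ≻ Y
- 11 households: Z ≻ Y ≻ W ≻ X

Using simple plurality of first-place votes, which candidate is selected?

Z

First-place votes: Z 11, W 7, Y 0, X 8.
Z has the most first-place votes.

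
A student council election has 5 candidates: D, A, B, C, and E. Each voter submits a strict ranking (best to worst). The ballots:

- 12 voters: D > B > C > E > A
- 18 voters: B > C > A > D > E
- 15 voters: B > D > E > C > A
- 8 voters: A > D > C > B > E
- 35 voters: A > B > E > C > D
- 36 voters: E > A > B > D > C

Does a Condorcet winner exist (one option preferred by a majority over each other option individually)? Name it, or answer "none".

Checking pairwise contests:
A beats D 97–27.
E beats A 63–61.
A beats B 79–45.
D beats C 71–53.
B beats E 88–36.
Every option loses at least one head-to-head, so there is no Condorcet winner.

none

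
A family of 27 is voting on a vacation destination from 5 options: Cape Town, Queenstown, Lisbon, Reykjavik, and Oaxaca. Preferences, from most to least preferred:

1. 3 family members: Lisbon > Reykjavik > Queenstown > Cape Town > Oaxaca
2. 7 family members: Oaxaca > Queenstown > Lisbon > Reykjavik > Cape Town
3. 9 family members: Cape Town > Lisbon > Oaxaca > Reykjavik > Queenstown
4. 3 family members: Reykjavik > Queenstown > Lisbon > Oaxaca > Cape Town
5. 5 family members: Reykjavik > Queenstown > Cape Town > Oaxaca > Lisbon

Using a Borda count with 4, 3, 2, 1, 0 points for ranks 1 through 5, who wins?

Cape Town: 3·1 + 7·0 + 9·4 + 3·0 + 5·2 = 49
Queenstown: 3·2 + 7·3 + 9·0 + 3·3 + 5·3 = 51
Lisbon: 3·4 + 7·2 + 9·3 + 3·2 + 5·0 = 59
Reykjavik: 3·3 + 7·1 + 9·1 + 3·4 + 5·4 = 57
Oaxaca: 3·0 + 7·4 + 9·2 + 3·1 + 5·1 = 54
Lisbon has the highest Borda score (59).

Lisbon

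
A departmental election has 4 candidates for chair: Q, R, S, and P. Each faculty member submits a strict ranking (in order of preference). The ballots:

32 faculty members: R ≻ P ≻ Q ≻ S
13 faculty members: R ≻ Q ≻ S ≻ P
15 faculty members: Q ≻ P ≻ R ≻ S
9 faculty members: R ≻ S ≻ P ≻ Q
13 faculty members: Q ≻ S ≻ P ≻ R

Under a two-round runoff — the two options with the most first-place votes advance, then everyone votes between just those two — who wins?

R

Round 1 first-place votes: Q 28, R 54, S 0, P 0.
R and Q advance.
Runoff: R is preferred to Q by 54 voters; Q by 28.
R wins the runoff.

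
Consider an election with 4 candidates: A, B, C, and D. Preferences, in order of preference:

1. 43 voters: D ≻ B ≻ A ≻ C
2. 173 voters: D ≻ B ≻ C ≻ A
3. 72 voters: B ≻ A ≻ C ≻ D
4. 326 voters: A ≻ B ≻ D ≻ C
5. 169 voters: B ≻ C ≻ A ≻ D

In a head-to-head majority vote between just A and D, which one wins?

Voters preferring A to D: 567; preferring D to A: 216.
A wins the head-to-head.

A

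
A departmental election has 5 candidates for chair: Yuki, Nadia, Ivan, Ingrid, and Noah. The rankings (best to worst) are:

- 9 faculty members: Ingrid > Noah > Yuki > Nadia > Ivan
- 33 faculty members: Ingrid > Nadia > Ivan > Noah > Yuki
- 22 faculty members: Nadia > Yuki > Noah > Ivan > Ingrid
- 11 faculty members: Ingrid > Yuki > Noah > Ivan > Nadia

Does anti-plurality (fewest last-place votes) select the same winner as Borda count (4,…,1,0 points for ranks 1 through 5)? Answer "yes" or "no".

Anti-plurality — last-place votes: Yuki 33, Nadia 11, Ivan 9, Ingrid 22, Noah 0. Winner: Noah.
Borda — scores: Yuki 117, Nadia 196, Ivan 99, Ingrid 212, Noah 126. Winner: Ingrid.
The two methods disagree.

no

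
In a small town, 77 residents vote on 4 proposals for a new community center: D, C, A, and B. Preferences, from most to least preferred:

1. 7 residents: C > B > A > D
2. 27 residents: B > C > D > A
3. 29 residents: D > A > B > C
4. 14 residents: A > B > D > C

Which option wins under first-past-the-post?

First-place votes: D 29, C 7, A 14, B 27.
D has the most first-place votes.

D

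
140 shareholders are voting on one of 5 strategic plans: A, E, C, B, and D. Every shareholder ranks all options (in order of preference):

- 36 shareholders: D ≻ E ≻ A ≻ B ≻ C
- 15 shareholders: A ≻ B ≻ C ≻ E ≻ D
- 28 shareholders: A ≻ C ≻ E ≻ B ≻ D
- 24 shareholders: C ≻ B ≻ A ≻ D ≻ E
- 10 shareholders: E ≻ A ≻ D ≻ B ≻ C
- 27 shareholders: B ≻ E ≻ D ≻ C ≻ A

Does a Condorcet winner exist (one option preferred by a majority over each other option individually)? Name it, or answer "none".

E vs A: 73–67 for E.
E vs C: 73–67 for E.
E vs B: 74–66 for E.
E vs D: 80–60 for E.
E beats every other option head-to-head.

E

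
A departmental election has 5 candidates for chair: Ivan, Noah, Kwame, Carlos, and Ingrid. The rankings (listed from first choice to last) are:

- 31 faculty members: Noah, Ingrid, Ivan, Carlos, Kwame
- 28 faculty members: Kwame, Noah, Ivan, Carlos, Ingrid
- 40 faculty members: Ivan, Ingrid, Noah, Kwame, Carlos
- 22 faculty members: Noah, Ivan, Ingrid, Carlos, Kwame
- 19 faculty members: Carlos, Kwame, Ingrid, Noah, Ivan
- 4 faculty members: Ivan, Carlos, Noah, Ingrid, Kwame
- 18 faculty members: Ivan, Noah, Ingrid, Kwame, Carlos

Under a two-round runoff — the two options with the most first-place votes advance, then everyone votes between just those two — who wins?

Noah

Round 1 first-place votes: Ivan 62, Noah 53, Kwame 28, Carlos 19, Ingrid 0.
Ivan and Noah advance.
Runoff: Ivan is preferred to Noah by 62 voters; Noah by 100.
Noah wins the runoff.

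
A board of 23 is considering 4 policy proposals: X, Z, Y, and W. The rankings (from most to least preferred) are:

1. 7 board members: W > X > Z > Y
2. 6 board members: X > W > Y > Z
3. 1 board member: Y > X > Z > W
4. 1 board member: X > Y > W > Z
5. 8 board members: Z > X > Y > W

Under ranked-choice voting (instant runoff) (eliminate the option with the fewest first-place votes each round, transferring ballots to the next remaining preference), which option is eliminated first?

Y

Round 1: X 7, Z 8, Y 1, W 7. Eliminate Y.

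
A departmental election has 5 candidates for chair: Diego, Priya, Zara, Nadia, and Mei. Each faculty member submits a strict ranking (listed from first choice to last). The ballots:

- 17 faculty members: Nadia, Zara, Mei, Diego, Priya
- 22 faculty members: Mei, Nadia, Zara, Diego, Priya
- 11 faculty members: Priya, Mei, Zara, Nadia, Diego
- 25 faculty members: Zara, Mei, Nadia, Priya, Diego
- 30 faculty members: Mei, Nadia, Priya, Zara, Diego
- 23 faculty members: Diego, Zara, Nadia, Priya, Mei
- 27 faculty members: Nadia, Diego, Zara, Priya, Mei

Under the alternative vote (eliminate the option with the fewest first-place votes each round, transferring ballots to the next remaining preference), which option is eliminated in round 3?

Nadia

Round 1: Diego 23, Priya 11, Zara 25, Nadia 44, Mei 52. Eliminate Priya.
Round 2: Diego 23, Zara 25, Nadia 44, Mei 63. Eliminate Diego.
Round 3: Zara 48, Nadia 44, Mei 63. Eliminate Nadia.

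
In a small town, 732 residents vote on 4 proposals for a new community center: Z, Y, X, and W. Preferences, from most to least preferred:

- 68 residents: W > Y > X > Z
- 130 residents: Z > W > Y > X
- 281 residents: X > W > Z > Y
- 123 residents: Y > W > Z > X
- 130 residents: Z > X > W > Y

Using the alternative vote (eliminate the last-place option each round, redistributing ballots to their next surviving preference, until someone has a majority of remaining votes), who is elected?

Z

Round 1: Z 260, Y 123, X 281, W 68. Eliminate W.
Round 2: Z 260, Y 191, X 281. Eliminate Y.
Round 3: Z 383, X 349. Z has a majority.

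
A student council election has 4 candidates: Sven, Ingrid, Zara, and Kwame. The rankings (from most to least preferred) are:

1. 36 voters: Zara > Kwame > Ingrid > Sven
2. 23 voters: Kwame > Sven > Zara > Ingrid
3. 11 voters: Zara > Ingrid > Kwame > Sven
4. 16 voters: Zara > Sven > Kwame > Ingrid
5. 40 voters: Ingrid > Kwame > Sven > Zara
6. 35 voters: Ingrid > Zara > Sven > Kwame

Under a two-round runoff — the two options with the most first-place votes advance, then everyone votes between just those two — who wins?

Zara

Round 1 first-place votes: Sven 0, Ingrid 75, Zara 63, Kwame 23.
Ingrid and Zara advance.
Runoff: Ingrid is preferred to Zara by 75 voters; Zara by 86.
Zara wins the runoff.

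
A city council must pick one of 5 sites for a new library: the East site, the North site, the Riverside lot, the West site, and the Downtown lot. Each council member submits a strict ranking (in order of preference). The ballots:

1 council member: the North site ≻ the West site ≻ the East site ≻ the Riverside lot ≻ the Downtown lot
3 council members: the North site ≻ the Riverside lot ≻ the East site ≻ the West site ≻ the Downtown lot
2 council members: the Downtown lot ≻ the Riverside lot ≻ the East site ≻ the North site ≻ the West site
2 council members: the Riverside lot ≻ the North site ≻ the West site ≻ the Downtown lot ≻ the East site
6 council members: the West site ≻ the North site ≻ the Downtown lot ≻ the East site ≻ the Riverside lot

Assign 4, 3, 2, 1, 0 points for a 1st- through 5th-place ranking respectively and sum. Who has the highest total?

the East site: 1·2 + 3·2 + 2·2 + 2·0 + 6·1 = 18
the North site: 1·4 + 3·4 + 2·1 + 2·3 + 6·3 = 42
the Riverside lot: 1·1 + 3·3 + 2·3 + 2·4 + 6·0 = 24
the West site: 1·3 + 3·1 + 2·0 + 2·2 + 6·4 = 34
the Downtown lot: 1·0 + 3·0 + 2·4 + 2·1 + 6·2 = 22
the North site has the highest Borda score (42).

the North site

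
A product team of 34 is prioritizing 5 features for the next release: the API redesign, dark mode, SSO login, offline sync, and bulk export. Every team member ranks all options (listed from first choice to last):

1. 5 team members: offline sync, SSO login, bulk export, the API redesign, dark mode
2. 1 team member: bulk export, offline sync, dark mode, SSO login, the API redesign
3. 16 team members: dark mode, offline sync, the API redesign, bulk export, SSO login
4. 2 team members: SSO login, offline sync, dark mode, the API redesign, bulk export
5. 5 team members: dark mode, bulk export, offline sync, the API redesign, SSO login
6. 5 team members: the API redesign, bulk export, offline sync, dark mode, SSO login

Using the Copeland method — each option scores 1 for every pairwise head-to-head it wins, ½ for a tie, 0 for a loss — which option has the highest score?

dark mode

the API redesign: beats SSO login and bulk export; loses to dark mode and offline sync → score 2.
dark mode: beats the API redesign, SSO login, offline sync, and bulk export → score 4.
SSO login: loses to the API redesign, dark mode, offline sync, and bulk export → score 0.
offline sync: beats the API redesign, SSO login, and bulk export; loses to dark mode → score 3.
bulk export: beats SSO login; loses to the API redesign, dark mode, and offline sync → score 1.
dark mode has the best pairwise record.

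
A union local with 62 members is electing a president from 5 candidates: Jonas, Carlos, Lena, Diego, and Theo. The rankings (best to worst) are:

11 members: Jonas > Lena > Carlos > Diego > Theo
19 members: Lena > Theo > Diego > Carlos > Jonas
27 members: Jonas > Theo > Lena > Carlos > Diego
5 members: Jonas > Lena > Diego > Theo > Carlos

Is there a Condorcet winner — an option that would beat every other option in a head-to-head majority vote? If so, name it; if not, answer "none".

Jonas vs Carlos: 43–19 for Jonas.
Jonas vs Lena: 43–19 for Jonas.
Jonas vs Diego: 43–19 for Jonas.
Jonas vs Theo: 43–19 for Jonas.
Jonas beats every other option head-to-head.

Jonas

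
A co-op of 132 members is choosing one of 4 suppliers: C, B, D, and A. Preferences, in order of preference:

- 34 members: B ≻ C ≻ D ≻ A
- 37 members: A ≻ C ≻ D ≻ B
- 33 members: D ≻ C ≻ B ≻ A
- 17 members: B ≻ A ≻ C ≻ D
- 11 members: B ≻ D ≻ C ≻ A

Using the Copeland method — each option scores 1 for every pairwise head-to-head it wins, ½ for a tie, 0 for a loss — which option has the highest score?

C: beats B, D, and A → score 3.
B: beats A; loses to C and D → score 1.
D: beats B and A; loses to C → score 2.
A: loses to C, B, and D → score 0.
C has the best pairwise record.

C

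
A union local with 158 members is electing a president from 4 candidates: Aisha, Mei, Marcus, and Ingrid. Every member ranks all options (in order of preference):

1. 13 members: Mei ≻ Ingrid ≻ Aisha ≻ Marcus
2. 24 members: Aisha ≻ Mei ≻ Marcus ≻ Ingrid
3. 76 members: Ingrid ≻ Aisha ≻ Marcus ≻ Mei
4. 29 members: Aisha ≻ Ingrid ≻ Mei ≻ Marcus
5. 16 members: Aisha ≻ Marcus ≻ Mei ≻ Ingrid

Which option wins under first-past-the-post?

First-place votes: Aisha 69, Mei 13, Marcus 0, Ingrid 76.
Ingrid has the most first-place votes.

Ingrid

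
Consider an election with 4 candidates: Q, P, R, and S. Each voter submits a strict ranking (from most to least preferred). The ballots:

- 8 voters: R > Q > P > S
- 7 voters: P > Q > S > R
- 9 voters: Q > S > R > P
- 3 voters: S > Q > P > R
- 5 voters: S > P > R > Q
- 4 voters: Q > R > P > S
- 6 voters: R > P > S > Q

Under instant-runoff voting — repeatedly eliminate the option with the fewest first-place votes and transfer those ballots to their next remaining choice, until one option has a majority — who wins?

Q

Round 1: Q 13, P 7, R 14, S 8. Eliminate P.
Round 2: Q 20, R 14, S 8. Eliminate S.
Round 3: Q 23, R 19. Q has a majority.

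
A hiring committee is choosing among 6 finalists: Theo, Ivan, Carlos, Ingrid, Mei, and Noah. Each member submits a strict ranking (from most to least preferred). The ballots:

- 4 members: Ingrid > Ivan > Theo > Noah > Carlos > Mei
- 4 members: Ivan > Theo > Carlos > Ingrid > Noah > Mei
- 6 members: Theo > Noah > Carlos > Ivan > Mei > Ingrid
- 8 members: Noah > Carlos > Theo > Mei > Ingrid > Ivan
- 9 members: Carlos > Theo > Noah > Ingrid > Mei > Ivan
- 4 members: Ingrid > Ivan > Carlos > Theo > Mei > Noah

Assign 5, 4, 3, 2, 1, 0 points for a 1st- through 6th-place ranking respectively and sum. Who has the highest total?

Theo: 4·3 + 4·4 + 6·5 + 8·3 + 9·4 + 4·2 = 126
Ivan: 4·4 + 4·5 + 6·2 + 8·0 + 9·0 + 4·4 = 64
Carlos: 4·1 + 4·3 + 6·3 + 8·4 + 9·5 + 4·3 = 123
Ingrid: 4·5 + 4·2 + 6·0 + 8·1 + 9·2 + 4·5 = 74
Mei: 4·0 + 4·0 + 6·1 + 8·2 + 9·1 + 4·1 = 35
Noah: 4·2 + 4·1 + 6·4 + 8·5 + 9·3 + 4·0 = 103
Theo has the highest Borda score (126).

Theo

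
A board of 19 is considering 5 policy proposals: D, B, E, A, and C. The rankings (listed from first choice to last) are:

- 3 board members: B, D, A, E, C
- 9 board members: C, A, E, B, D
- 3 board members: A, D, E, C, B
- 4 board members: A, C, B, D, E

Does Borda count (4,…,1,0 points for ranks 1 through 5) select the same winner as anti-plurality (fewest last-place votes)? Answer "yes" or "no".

yes

Borda — scores: D 22, B 29, E 27, A 61, C 51. Winner: A.
Anti-plurality — last-place votes: D 9, B 3, E 4, A 0, C 3. Winner: A.
The two methods agree.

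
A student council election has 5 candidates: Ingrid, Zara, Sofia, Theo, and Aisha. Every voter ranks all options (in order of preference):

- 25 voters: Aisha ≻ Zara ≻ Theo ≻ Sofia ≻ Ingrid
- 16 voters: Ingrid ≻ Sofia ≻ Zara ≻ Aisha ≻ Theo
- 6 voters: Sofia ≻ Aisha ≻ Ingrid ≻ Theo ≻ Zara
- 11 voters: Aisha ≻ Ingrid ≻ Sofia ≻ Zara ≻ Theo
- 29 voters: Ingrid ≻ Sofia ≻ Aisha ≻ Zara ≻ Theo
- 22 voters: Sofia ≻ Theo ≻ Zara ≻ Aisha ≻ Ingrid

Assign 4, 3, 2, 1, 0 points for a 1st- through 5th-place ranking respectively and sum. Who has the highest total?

Ingrid: 25·0 + 16·4 + 6·2 + 11·3 + 29·4 + 22·0 = 225
Zara: 25·3 + 16·2 + 6·0 + 11·1 + 29·1 + 22·2 = 191
Sofia: 25·1 + 16·3 + 6·4 + 11·2 + 29·3 + 22·4 = 294
Theo: 25·2 + 16·0 + 6·1 + 11·0 + 29·0 + 22·3 = 122
Aisha: 25·4 + 16·1 + 6·3 + 11·4 + 29·2 + 22·1 = 258
Sofia has the highest Borda score (294).

Sofia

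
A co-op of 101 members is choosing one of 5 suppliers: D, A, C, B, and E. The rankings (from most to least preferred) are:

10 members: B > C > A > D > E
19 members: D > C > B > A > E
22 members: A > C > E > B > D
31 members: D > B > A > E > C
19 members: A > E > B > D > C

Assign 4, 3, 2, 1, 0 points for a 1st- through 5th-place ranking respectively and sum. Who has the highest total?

A

D: 10·1 + 19·4 + 22·0 + 31·4 + 19·1 = 229
A: 10·2 + 19·1 + 22·4 + 31·2 + 19·4 = 265
C: 10·3 + 19·3 + 22·3 + 31·0 + 19·0 = 153
B: 10·4 + 19·2 + 22·1 + 31·3 + 19·2 = 231
E: 10·0 + 19·0 + 22·2 + 31·1 + 19·3 = 132
A has the highest Borda score (265).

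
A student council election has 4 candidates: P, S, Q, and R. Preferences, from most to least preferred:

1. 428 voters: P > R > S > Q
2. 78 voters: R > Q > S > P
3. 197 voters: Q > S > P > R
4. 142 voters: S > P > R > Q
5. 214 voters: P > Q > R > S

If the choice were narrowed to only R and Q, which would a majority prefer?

R

Voters preferring R to Q: 648; preferring Q to R: 411.
R wins the head-to-head.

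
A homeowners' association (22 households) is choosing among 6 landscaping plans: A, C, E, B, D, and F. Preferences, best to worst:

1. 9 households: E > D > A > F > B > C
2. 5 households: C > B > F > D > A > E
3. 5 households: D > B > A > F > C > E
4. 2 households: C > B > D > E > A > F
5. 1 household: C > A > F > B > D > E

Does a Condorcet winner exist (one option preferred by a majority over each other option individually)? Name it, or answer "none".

D vs A: 21–1 for D.
D vs C: 14–8 for D.
D vs E: 13–9 for D.
D vs B: 14–8 for D.
D vs F: 16–6 for D.
D beats every other option head-to-head.

D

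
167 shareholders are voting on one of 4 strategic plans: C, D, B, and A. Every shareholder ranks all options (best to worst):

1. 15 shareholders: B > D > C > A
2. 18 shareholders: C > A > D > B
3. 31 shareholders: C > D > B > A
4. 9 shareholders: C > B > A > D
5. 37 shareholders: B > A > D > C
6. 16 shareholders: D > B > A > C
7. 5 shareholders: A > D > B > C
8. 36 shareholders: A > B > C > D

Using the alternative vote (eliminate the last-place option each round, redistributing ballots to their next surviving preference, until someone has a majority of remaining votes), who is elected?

B

Round 1: C 58, D 16, B 52, A 41. Eliminate D.
Round 2: C 58, B 68, A 41. Eliminate A.
Round 3: C 58, B 109. B has a majority.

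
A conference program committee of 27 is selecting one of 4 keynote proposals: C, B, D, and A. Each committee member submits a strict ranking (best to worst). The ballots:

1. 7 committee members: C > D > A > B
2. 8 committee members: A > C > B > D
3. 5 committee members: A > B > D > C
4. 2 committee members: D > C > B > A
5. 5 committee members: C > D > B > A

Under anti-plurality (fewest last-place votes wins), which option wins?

C

Last-place votes: C 5, B 7, D 8, A 7.
C is ranked last by the fewest voters, so C wins.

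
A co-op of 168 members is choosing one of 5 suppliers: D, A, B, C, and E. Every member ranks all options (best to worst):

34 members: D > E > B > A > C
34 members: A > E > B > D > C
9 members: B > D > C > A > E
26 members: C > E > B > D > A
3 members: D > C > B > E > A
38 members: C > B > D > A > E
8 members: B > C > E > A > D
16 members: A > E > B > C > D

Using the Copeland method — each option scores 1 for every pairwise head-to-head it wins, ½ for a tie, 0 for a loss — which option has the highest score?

D: beats A; ties E; loses to B and C → score 1.5.
A: beats E; ties C; loses to D and B → score 1.5.
B: beats D, A, and C; loses to E → score 3.
C: beats D; ties A and E; loses to B → score 2.
E: beats B; ties D and C; loses to A → score 2.
B has the best pairwise record.

B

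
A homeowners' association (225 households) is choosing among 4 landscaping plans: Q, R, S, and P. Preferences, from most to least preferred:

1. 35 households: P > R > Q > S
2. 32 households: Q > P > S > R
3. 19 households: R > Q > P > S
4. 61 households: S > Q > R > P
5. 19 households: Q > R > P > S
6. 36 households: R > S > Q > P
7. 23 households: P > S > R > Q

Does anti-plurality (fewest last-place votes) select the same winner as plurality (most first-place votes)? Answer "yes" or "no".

no

Anti-plurality — last-place votes: Q 23, R 32, S 73, P 97. Winner: Q.
Plurality — first-place votes: Q 51, R 55, S 61, P 58. Winner: S.
The two methods disagree.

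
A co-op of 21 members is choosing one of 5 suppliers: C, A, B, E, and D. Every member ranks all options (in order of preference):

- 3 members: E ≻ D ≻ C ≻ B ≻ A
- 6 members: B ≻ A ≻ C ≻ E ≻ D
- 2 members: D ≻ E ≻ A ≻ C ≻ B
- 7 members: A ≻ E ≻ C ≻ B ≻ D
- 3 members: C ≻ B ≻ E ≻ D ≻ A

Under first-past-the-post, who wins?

A

First-place votes: C 3, A 7, B 6, E 3, D 2.
A has the most first-place votes.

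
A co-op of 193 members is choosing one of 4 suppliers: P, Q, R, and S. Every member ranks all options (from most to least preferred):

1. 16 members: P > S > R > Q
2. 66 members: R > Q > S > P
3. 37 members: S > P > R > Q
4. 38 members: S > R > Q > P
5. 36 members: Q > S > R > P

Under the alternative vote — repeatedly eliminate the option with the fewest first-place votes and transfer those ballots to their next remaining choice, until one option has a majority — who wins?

S

Round 1: P 16, Q 36, R 66, S 75. Eliminate P.
Round 2: Q 36, R 66, S 91. Eliminate Q.
Round 3: R 66, S 127. S has a majority.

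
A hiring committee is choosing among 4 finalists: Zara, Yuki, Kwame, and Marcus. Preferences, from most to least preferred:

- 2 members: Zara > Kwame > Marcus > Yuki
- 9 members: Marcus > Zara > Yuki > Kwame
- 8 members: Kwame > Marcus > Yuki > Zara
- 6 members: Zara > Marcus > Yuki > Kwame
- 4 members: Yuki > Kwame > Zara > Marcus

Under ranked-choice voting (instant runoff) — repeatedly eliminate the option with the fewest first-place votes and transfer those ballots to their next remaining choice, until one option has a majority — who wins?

Marcus

Round 1: Zara 8, Yuki 4, Kwame 8, Marcus 9. Eliminate Yuki.
Round 2: Zara 8, Kwame 12, Marcus 9. Eliminate Zara.
Round 3: Kwame 14, Marcus 15. Marcus has a majority.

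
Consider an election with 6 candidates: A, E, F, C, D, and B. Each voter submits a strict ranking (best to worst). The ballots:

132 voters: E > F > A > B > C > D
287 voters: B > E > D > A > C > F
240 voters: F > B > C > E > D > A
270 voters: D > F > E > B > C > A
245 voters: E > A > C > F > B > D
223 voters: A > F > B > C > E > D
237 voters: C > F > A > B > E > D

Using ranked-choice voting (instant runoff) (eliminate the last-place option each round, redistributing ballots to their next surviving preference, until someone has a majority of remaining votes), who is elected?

F

Round 1: A 223, E 377, F 240, C 237, D 270, B 287. Eliminate A.
Round 2: E 377, F 463, C 237, D 270, B 287. Eliminate C.
Round 3: E 377, F 700, D 270, B 287. Eliminate D.
Round 4: E 377, F 970, B 287. F has a majority.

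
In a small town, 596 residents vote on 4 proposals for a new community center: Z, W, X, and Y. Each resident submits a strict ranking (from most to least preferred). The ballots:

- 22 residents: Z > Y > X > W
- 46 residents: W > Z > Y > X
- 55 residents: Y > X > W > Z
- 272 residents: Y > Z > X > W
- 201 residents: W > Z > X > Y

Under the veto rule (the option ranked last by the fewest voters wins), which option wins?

Last-place votes: Z 55, W 294, X 46, Y 201.
X is ranked last by the fewest voters, so X wins.

X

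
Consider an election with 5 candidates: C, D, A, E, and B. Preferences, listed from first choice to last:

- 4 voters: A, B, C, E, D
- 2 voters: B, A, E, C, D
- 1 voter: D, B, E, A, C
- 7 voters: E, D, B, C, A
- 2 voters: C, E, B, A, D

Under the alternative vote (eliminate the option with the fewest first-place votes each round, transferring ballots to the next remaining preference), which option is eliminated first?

D

Round 1: C 2, D 1, A 4, E 7, B 2. Eliminate D.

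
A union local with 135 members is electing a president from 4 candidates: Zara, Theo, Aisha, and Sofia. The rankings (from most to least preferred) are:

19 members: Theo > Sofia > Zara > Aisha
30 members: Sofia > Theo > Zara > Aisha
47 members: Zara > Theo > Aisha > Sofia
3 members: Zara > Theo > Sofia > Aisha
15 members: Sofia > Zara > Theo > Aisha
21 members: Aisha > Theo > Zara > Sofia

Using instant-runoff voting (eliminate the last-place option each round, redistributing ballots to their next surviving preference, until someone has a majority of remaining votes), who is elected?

Zara

Round 1: Zara 50, Theo 19, Aisha 21, Sofia 45. Eliminate Theo.
Round 2: Zara 50, Aisha 21, Sofia 64. Eliminate Aisha.
Round 3: Zara 71, Sofia 64. Zara has a majority.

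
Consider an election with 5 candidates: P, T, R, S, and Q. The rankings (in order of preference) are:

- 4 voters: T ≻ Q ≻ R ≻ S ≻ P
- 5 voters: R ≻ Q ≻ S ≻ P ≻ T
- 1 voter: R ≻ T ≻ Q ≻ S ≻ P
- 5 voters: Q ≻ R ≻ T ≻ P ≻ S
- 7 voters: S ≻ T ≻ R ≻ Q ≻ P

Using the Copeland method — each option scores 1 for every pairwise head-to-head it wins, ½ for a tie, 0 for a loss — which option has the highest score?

P: loses to T, R, S, and Q → score 0.
T: beats P and Q; ties R; loses to S → score 2.5.
R: beats P, S, and Q; ties T → score 3.5.
S: beats P and T; loses to R and Q → score 2.
Q: beats P and S; loses to T and R → score 2.
R has the best pairwise record.

R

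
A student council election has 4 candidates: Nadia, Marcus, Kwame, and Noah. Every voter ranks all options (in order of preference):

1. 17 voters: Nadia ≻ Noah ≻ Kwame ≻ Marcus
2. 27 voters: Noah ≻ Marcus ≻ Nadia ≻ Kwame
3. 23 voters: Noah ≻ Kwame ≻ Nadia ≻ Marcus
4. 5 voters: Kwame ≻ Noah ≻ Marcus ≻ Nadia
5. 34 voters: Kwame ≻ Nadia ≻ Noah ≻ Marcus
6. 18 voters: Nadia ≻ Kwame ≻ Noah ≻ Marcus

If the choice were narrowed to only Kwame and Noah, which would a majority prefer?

Voters preferring Kwame to Noah: 57; preferring Noah to Kwame: 67.
Noah wins the head-to-head.

Noah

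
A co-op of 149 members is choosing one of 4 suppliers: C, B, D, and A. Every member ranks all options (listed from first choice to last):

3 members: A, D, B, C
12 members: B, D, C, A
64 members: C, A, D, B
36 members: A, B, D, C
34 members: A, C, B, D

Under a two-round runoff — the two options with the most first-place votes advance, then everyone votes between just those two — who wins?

C

Round 1 first-place votes: C 64, B 12, D 0, A 73.
A and C advance.
Runoff: A is preferred to C by 73 voters; C by 76.
C wins the runoff.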